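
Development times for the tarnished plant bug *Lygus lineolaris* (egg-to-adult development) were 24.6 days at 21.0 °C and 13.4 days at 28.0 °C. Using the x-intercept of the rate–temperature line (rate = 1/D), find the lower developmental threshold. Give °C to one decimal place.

Equal thermal constants: D₁(T₁ − T_b) = D₂(T₂ − T_b).
24.6·(21.0 − T_b) = 13.4·(28.0 − T_b)
T_b = (24.6·21.0 − 13.4·28.0) / (24.6 − 13.4) = 141.40 / 11.2 = 12.625 °C ≈ 12.6 °C.

12.6 °C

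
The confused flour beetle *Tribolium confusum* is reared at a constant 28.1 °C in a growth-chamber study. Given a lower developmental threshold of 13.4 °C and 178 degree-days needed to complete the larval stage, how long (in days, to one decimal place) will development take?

Daily accumulation = 28.1 − 13.4 = 14.7 DD/day.
Duration = 178 / 14.7 = 12.109 ≈ 12.1 days.

12.1 days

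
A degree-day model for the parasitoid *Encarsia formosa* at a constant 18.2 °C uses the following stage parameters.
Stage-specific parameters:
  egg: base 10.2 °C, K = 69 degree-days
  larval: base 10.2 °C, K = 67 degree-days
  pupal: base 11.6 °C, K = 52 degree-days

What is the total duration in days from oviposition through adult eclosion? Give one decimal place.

egg: 69 / (18.2 − 10.2) = 69 / 8.0 = 8.625 d.
larval: 67 / (18.2 − 10.2) = 67 / 8.0 = 8.375 d.
pupal: 52 / (18.2 − 11.6) = 52 / 6.6 = 7.879 d.
Sum = 24.879 ≈ 24.9 days.

24.9 days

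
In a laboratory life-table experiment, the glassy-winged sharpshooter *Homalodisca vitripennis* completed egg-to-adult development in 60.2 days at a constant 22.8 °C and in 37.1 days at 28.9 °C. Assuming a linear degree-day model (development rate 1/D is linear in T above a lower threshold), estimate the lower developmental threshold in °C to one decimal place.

13.0 °C

Linear rate model ⇒ the product D·(T − T_b) is constant across temperatures.
60.2·(22.8 − T_b) = 37.1·(28.9 − T_b)
T_b = (60.2·22.8 − 37.1·28.9) / (60.2 − 37.1) = 300.37 / 23.1 = 13.003 °C ≈ 13.0 °C.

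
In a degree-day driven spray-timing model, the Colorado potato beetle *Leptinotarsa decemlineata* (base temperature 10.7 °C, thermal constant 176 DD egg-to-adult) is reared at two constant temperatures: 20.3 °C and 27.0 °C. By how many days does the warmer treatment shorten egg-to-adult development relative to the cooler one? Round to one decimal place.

At 20.3 °C: 176 / (20.3 − 10.7) = 176 / 9.6 = 18.333 d.
At 27.0 °C: 176 / (27.0 − 10.7) = 176 / 16.3 = 10.798 d.
Difference = |18.333 − 10.798| = 7.536 ≈ 7.5 days.

7.5 days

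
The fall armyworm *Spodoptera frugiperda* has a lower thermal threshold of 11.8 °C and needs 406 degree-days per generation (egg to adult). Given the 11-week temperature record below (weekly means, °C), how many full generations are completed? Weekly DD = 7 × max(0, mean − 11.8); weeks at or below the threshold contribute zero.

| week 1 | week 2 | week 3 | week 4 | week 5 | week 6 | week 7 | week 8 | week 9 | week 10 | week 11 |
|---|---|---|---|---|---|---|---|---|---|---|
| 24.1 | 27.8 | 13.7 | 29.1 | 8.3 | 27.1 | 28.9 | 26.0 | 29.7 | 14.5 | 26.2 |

2 generations

Weekly DD (7 × max(0, T̄ − 11.8)): 86.1, 112.0, 13.3, 121.1, 0.0, 107.1, 119.7, 99.4, 125.3, 18.9, 100.8.
Season total = 903.7 DD.
Complete generations = ⌊903.7 / 406⌋ = 2.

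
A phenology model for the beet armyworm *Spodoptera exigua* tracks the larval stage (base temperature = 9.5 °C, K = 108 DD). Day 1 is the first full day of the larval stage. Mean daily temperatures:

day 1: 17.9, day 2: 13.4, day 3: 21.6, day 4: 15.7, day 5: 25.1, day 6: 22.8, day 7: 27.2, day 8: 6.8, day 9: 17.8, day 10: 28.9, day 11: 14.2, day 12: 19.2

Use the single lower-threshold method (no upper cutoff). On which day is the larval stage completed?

Daily DD above 9.5 °C: 8.4, 3.9, 12.1, 6.2, 15.6, 13.3, 17.7, 0.0, 8.3, 19.4, 4.7, 9.7.
Cumulative: 8.4, 12.3, 24.4, 30.6, 46.2, 59.5, 77.2, 77.2, 85.5, 104.9, 109.6, 119.3.
The total first reaches 108 DD on day 11.

day 11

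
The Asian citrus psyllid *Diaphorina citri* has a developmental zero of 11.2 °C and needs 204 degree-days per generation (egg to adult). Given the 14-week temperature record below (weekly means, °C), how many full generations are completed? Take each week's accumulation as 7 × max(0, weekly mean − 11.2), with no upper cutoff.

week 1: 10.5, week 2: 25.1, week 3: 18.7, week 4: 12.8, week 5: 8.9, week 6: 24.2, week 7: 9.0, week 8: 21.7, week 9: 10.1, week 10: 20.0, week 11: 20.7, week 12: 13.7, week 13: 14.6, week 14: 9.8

Weekly DD (7 × max(0, T̄ − 11.2)): 0.0, 97.3, 52.5, 11.2, 0.0, 91.0, 0.0, 73.5, 0.0, 61.6, 66.5, 17.5, 23.8, 0.0.
Season total = 494.9 DD.
Complete generations = ⌊494.9 / 204⌋ = 2.

2 generations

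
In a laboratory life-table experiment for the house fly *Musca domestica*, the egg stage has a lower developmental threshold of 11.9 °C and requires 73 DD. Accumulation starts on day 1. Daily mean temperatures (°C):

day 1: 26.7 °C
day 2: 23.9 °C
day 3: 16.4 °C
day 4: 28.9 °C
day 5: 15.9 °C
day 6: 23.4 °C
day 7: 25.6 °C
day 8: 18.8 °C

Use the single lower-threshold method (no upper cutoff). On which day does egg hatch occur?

Daily DD above 11.9 °C: 14.8, 12.0, 4.5, 17.0, 4.0, 11.5, 13.7, 6.9.
Cumulative: 14.8, 26.8, 31.3, 48.3, 52.3, 63.8, 77.5, 84.4.
The total first reaches 73 DD on day 7.

day 7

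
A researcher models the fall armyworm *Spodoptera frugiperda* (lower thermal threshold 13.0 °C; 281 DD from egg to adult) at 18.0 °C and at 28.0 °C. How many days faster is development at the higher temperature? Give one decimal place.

37.5 days

At 18.0 °C: 281 / (18.0 − 13.0) = 281 / 5.0 = 56.200 d.
At 28.0 °C: 281 / (28.0 − 13.0) = 281 / 15.0 = 18.733 d.
Difference = |56.200 − 18.733| = 37.467 ≈ 37.5 days.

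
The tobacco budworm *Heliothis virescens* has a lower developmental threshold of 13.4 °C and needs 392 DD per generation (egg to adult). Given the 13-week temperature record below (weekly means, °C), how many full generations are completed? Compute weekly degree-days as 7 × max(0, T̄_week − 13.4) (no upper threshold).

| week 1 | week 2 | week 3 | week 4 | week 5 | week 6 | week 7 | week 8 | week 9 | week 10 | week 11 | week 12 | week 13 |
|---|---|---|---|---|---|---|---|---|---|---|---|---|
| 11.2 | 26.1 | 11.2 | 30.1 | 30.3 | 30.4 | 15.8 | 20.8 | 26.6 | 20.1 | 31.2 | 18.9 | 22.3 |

Weekly DD (7 × max(0, T̄ − 13.4)): 0.0, 88.9, 0.0, 116.9, 118.3, 119.0, 16.8, 51.8, 92.4, 46.9, 124.6, 38.5, 62.3.
Season total = 876.4 DD.
Complete generations = ⌊876.4 / 392⌋ = 2.

2 generations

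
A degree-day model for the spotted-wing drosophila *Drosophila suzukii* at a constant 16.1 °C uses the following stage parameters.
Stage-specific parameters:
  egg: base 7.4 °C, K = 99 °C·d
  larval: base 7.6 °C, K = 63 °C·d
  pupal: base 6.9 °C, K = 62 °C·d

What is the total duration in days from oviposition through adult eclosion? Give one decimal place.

egg: 99 / (16.1 − 7.4) = 99 / 8.7 = 11.379 d.
larval: 63 / (16.1 − 7.6) = 63 / 8.5 = 7.412 d.
pupal: 62 / (16.1 − 6.9) = 62 / 9.2 = 6.739 d.
Sum = 25.530 ≈ 25.5 days.

25.5 days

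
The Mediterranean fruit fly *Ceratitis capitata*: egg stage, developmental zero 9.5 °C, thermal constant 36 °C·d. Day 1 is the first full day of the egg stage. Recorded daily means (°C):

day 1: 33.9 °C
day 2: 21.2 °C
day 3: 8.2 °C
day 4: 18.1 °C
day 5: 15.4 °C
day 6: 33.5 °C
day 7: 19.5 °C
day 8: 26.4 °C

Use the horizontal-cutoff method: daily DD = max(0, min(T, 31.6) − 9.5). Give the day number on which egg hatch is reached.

day 4

Daily DD above 9.5 °C (capped at 22.1): 22.1, 11.7, 0.0, 8.6, 5.9, 22.1, 10.0, 16.9.
Cumulative: 22.1, 33.8, 33.8, 42.4, 48.3, 70.4, 80.4, 97.3.
The total first reaches 36 DD on day 4.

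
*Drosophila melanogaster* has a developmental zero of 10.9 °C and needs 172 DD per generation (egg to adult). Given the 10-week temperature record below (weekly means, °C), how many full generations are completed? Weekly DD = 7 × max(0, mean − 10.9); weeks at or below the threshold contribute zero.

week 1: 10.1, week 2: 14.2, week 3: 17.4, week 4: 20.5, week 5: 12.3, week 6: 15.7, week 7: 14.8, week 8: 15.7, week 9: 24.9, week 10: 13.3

Weekly DD (7 × max(0, T̄ − 10.9)): 0.0, 23.1, 45.5, 67.2, 9.8, 33.6, 27.3, 33.6, 98.0, 16.8.
Season total = 354.9 DD.
Complete generations = ⌊354.9 / 172⌋ = 2.

2 generations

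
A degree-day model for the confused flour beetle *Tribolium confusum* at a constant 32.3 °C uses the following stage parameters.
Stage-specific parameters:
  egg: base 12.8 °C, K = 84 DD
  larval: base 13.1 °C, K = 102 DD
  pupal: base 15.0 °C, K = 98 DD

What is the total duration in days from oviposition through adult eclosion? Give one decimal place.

15.3 days

egg: 84 / (32.3 − 12.8) = 84 / 19.5 = 4.308 d.
larval: 102 / (32.3 − 13.1) = 102 / 19.2 = 5.313 d.
pupal: 98 / (32.3 − 15.0) = 98 / 17.3 = 5.665 d.
Sum = 15.285 ≈ 15.3 days.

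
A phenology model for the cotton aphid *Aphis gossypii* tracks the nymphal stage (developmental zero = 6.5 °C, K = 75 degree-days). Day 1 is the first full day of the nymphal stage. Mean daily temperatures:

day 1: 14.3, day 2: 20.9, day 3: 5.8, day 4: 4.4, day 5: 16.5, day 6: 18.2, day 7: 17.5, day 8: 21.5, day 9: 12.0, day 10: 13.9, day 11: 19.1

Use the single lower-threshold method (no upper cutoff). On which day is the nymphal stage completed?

day 9

Daily DD above 6.5 °C: 7.8, 14.4, 0.0, 0.0, 10.0, 11.7, 11.0, 15.0, 5.5, 7.4, 12.6.
Cumulative: 7.8, 22.2, 22.2, 22.2, 32.2, 43.9, 54.9, 69.9, 75.4, 82.8, 95.4.
The total first reaches 75 DD on day 9.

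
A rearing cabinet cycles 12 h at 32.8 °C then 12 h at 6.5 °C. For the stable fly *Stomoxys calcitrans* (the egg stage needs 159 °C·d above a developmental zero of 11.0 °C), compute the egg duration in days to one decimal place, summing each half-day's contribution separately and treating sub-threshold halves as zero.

14.6 days

Day half: max(0, 32.8 − 11.0) × 0.5 = 21.8 × 0.5 = 10.90 DD.
Night half: max(0, 6.5 − 11.0) × 0.5 = 0.0 × 0.5 = 0.00 DD.
Per 24 h: 10.90 DD/day.
Duration = 159 / 10.90 = 14.587 ≈ 14.6 days.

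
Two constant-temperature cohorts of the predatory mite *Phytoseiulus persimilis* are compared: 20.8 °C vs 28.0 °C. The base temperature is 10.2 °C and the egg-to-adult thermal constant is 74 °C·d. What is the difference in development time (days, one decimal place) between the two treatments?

2.8 days

At 20.8 °C: 74 / (20.8 − 10.2) = 74 / 10.6 = 6.981 d.
At 28.0 °C: 74 / (28.0 − 10.2) = 74 / 17.8 = 4.157 d.
Difference = |6.981 − 4.157| = 2.824 ≈ 2.8 days.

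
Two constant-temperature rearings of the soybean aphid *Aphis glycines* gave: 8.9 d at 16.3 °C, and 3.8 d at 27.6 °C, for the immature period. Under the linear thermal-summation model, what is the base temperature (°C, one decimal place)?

7.9 °C

Linear rate model ⇒ the product D·(T − T_b) is constant across temperatures.
8.9·(16.3 − T_b) = 3.8·(27.6 − T_b)
T_b = (8.9·16.3 − 3.8·27.6) / (8.9 − 3.8) = 40.19 / 5.1 = 7.880 °C ≈ 7.9 °C.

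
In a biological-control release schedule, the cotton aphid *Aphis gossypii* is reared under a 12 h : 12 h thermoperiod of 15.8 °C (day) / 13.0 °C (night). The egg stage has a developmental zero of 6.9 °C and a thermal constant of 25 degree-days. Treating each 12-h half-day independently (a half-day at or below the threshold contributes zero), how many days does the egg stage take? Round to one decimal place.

3.3 days

Day half: max(0, 15.8 − 6.9) × 0.5 = 8.9 × 0.5 = 4.45 DD.
Night half: max(0, 13.0 − 6.9) × 0.5 = 6.1 × 0.5 = 3.05 DD.
Per 24 h: 7.50 DD/day.
Duration = 25 / 7.50 = 3.333 ≈ 3.3 days.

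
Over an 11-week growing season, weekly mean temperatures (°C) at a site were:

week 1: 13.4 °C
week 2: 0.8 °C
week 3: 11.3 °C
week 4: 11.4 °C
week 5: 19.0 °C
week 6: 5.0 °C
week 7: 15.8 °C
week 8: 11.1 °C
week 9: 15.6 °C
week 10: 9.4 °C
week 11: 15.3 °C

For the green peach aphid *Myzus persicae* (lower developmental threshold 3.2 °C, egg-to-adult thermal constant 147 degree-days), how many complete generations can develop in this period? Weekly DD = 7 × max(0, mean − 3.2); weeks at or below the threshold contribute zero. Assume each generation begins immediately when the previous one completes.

Weekly DD (7 × max(0, T̄ − 3.2)): 71.4, 0.0, 56.7, 57.4, 110.6, 12.6, 88.2, 55.3, 86.8, 43.4, 84.7.
Season total = 667.1 DD.
Complete generations = ⌊667.1 / 147⌋ = 4.

4 generations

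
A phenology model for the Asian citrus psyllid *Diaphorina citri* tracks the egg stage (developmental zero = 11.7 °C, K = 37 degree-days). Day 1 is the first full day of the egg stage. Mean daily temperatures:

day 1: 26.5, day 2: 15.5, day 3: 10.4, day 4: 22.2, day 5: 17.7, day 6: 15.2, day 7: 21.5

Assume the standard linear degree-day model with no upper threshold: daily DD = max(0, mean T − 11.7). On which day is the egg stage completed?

Daily DD above 11.7 °C: 14.8, 3.8, 0.0, 10.5, 6.0, 3.5, 9.8.
Cumulative: 14.8, 18.6, 18.6, 29.1, 35.1, 38.6, 48.4.
The total first reaches 37 DD on day 6.

day 6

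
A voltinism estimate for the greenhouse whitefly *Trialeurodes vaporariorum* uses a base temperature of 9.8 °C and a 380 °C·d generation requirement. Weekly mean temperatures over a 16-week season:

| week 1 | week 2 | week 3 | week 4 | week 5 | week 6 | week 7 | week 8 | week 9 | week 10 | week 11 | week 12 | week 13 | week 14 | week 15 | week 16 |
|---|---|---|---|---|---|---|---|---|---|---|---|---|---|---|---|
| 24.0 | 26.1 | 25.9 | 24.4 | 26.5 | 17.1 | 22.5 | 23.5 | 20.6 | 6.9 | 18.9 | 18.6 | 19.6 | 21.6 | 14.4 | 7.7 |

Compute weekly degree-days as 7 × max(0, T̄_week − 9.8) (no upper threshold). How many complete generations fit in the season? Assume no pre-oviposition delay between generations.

Weekly DD (7 × max(0, T̄ − 9.8)): 99.4, 114.1, 112.7, 102.2, 116.9, 51.1, 88.9, 95.9, 75.6, 0.0, 63.7, 61.6, 68.6, 82.6, 32.2, 0.0.
Season total = 1165.5 DD.
Complete generations = ⌊1165.5 / 380⌋ = 3.

3 generations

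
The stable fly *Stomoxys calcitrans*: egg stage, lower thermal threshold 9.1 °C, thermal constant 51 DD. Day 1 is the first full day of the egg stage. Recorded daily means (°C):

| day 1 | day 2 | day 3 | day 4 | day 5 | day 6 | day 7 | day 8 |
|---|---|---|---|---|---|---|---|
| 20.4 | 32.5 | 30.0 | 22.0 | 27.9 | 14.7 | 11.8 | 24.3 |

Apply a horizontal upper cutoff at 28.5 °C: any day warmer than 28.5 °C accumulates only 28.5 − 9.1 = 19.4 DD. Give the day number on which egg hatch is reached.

day 4

Daily DD above 9.1 °C (capped at 19.4): 11.3, 19.4, 19.4, 12.9, 18.8, 5.6, 2.7, 15.2.
Cumulative: 11.3, 30.7, 50.1, 63.0, 81.8, 87.4, 90.1, 105.3.
The total first reaches 51 DD on day 4.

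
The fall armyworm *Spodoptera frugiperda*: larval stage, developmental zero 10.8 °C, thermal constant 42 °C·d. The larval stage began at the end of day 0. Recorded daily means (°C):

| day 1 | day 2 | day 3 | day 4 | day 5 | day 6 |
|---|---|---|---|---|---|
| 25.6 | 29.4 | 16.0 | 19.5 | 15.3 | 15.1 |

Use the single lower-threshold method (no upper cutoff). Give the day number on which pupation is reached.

Daily DD above 10.8 °C: 14.8, 18.6, 5.2, 8.7, 4.5, 4.3.
Cumulative: 14.8, 33.4, 38.6, 47.3, 51.8, 56.1.
The total first reaches 42 DD on day 4.

day 4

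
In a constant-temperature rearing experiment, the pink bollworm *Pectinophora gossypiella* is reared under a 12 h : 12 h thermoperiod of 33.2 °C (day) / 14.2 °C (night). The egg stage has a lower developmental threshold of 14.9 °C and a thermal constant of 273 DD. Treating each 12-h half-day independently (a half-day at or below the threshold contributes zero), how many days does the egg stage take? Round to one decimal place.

Day half: max(0, 33.2 − 14.9) × 0.5 = 18.3 × 0.5 = 9.15 DD.
Night half: max(0, 14.2 − 14.9) × 0.5 = 0.0 × 0.5 = 0.00 DD.
Per 24 h: 9.15 DD/day.
Duration = 273 / 9.15 = 29.836 ≈ 29.8 days.

29.8 days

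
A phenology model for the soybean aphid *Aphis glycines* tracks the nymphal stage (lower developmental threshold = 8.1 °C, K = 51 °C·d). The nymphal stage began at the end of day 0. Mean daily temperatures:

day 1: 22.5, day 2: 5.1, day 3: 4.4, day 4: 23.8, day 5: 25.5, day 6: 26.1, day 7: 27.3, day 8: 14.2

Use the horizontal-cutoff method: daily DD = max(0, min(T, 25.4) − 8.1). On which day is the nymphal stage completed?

day 6

Daily DD above 8.1 °C (capped at 17.3): 14.4, 0.0, 0.0, 15.7, 17.3, 17.3, 17.3, 6.1.
Cumulative: 14.4, 14.4, 14.4, 30.1, 47.4, 64.7, 82.0, 88.1.
The total first reaches 51 DD on day 6.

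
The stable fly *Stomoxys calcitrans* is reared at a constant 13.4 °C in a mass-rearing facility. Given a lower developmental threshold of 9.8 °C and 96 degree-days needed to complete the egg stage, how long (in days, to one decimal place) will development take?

26.7 days

Daily accumulation = 13.4 − 9.8 = 3.6 DD/day.
Duration = 96 / 3.6 = 26.667 ≈ 26.7 days.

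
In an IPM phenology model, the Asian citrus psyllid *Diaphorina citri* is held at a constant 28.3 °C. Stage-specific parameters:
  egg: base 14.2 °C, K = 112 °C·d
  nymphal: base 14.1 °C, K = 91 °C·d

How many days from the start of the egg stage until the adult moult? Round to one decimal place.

egg: 112 / (28.3 − 14.2) = 112 / 14.1 = 7.943 d.
nymphal: 91 / (28.3 − 14.1) = 91 / 14.2 = 6.408 d.
Sum = 14.352 ≈ 14.4 days.

14.4 days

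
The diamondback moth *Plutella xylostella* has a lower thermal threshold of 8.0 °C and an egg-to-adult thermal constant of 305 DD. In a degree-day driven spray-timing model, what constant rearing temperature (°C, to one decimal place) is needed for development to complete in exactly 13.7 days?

Required daily accumulation = 305 / 13.7 = 22.263 DD/day.
T = T_base + 22.263 = 8.0 + 22.263 = 30.263 ≈ 30.3 °C.

30.3 °C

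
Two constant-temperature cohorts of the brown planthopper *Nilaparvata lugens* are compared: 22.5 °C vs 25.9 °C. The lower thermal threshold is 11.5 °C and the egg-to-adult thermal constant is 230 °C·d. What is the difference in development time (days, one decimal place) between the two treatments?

4.9 days

At 22.5 °C: 230 / (22.5 − 11.5) = 230 / 11.0 = 20.909 d.
At 25.9 °C: 230 / (25.9 − 11.5) = 230 / 14.4 = 15.972 d.
Difference = |20.909 − 15.972| = 4.937 ≈ 4.9 days.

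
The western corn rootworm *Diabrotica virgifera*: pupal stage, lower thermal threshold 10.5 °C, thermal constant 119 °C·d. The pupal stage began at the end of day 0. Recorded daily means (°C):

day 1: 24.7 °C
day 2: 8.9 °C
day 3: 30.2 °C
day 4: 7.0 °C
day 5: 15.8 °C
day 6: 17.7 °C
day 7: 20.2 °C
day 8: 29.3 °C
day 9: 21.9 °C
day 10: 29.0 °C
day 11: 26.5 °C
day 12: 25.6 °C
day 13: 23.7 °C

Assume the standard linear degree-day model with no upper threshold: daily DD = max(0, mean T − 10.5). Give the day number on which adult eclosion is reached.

Daily DD above 10.5 °C: 14.2, 0.0, 19.7, 0.0, 5.3, 7.2, 9.7, 18.8, 11.4, 18.5, 16.0, 15.1, 13.2.
Cumulative: 14.2, 14.2, 33.9, 33.9, 39.2, 46.4, 56.1, 74.9, 86.3, 104.8, 120.8, 135.9, 149.1.
The total first reaches 119 DD on day 11.

day 11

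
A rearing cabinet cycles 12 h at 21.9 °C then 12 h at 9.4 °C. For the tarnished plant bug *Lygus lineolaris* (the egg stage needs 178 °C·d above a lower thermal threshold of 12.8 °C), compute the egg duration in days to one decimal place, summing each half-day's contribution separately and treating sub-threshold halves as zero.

Day half: max(0, 21.9 − 12.8) × 0.5 = 9.1 × 0.5 = 4.55 DD.
Night half: max(0, 9.4 − 12.8) × 0.5 = 0.0 × 0.5 = 0.00 DD.
Per 24 h: 4.55 DD/day.
Duration = 178 / 4.55 = 39.121 ≈ 39.1 days.

39.1 days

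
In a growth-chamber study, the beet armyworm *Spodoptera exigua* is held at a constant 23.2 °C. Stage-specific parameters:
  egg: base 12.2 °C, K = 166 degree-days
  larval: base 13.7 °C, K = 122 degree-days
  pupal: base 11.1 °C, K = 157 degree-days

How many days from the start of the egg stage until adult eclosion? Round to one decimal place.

40.9 days

egg: 166 / (23.2 − 12.2) = 166 / 11.0 = 15.091 d.
larval: 122 / (23.2 − 13.7) = 122 / 9.5 = 12.842 d.
pupal: 157 / (23.2 − 11.1) = 157 / 12.1 = 12.975 d.
Sum = 40.908 ≈ 40.9 days.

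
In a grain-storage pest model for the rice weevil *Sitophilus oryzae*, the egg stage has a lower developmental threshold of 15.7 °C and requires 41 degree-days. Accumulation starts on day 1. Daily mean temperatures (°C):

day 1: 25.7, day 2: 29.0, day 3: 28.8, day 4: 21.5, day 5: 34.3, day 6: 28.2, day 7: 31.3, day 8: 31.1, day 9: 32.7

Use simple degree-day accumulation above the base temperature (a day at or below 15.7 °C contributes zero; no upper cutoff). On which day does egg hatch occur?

Daily DD above 15.7 °C: 10.0, 13.3, 13.1, 5.8, 18.6, 12.5, 15.6, 15.4, 17.0.
Cumulative: 10.0, 23.3, 36.4, 42.2, 60.8, 73.3, 88.9, 104.3, 121.3.
The total first reaches 41 DD on day 4.

day 4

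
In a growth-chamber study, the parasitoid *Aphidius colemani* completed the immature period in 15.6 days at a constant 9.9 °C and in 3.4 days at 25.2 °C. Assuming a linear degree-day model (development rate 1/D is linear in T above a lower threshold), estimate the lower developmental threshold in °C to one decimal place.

Under the model K = D·(T − T_b), so D₁·(T₁ − T_b) = D₂·(T₂ − T_b).
15.6·(9.9 − T_b) = 3.4·(25.2 − T_b)
T_b = (15.6·9.9 − 3.4·25.2) / (15.6 − 3.4) = 68.76 / 12.2 = 5.636 °C ≈ 5.6 °C.

5.6 °C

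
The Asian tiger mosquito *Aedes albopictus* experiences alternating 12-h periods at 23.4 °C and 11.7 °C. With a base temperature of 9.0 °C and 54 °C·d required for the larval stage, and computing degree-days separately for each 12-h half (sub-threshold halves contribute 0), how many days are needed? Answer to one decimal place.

Day half: max(0, 23.4 − 9.0) × 0.5 = 14.4 × 0.5 = 7.20 DD.
Night half: max(0, 11.7 − 9.0) × 0.5 = 2.7 × 0.5 = 1.35 DD.
Per 24 h: 8.55 DD/day.
Duration = 54 / 8.55 = 6.316 ≈ 6.3 days.

6.3 days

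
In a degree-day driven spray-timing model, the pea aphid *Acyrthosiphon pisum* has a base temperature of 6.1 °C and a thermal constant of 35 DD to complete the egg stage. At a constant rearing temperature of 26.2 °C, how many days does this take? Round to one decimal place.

Daily accumulation = 26.2 − 6.1 = 20.1 DD/day.
Duration = 35 / 20.1 = 1.741 ≈ 1.7 days.

1.7 days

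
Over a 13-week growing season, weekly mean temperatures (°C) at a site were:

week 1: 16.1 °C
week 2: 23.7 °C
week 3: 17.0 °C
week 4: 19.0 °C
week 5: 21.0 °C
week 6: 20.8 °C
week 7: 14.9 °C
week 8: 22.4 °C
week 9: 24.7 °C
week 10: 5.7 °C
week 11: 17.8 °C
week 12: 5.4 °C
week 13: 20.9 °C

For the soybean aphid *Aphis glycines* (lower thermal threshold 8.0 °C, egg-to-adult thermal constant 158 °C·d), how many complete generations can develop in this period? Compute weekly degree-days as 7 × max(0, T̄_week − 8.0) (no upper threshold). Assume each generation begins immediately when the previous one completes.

Weekly DD (7 × max(0, T̄ − 8.0)): 56.7, 109.9, 63.0, 77.0, 91.0, 89.6, 48.3, 100.8, 116.9, 0.0, 68.6, 0.0, 90.3.
Season total = 912.1 DD.
Complete generations = ⌊912.1 / 158⌋ = 5.

5 generations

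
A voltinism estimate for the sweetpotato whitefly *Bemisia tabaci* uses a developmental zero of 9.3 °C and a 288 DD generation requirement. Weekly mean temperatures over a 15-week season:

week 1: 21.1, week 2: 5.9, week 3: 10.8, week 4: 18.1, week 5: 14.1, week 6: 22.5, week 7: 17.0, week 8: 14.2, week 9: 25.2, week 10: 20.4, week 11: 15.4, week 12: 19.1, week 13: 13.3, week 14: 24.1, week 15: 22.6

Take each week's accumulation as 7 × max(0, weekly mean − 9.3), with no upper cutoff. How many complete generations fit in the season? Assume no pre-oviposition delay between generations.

3 generations

Weekly DD (7 × max(0, T̄ − 9.3)): 82.6, 0.0, 10.5, 61.6, 33.6, 92.4, 53.9, 34.3, 111.3, 77.7, 42.7, 68.6, 28.0, 103.6, 93.1.
Season total = 893.9 DD.
Complete generations = ⌊893.9 / 288⌋ = 3.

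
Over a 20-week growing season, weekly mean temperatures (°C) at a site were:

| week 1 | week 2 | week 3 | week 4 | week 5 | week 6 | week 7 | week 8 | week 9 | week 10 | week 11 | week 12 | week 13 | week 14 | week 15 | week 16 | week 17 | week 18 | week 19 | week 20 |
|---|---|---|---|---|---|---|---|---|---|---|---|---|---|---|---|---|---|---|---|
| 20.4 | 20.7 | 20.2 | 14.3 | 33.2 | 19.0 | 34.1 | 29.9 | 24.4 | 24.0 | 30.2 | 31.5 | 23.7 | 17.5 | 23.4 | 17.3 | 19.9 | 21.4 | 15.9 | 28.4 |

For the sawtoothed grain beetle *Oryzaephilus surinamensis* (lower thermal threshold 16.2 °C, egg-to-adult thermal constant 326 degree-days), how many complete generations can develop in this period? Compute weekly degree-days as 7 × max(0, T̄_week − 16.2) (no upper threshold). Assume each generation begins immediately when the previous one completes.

Weekly DD (7 × max(0, T̄ − 16.2)): 29.4, 31.5, 28.0, 0.0, 119.0, 19.6, 125.3, 95.9, 57.4, 54.6, 98.0, 107.1, 52.5, 9.1, 50.4, 7.7, 25.9, 36.4, 0.0, 85.4.
Season total = 1033.2 DD.
Complete generations = ⌊1033.2 / 326⌋ = 3.

3 generations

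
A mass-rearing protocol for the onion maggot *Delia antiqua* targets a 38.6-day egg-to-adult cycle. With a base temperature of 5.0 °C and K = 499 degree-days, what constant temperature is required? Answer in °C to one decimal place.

17.9 °C

Required daily accumulation = 499 / 38.6 = 12.927 DD/day.
T = T_base + 12.927 = 5.0 + 12.927 = 17.927 ≈ 17.9 °C.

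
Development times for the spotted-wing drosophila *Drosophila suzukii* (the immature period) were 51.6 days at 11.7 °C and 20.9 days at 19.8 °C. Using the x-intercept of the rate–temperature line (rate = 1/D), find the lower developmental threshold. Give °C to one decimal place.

6.2 °C

Equal thermal constants: D₁(T₁ − T_b) = D₂(T₂ − T_b).
51.6·(11.7 − T_b) = 20.9·(19.8 − T_b)
T_b = (51.6·11.7 − 20.9·19.8) / (51.6 − 20.9) = 189.90 / 30.7 = 6.186 °C ≈ 6.2 °C.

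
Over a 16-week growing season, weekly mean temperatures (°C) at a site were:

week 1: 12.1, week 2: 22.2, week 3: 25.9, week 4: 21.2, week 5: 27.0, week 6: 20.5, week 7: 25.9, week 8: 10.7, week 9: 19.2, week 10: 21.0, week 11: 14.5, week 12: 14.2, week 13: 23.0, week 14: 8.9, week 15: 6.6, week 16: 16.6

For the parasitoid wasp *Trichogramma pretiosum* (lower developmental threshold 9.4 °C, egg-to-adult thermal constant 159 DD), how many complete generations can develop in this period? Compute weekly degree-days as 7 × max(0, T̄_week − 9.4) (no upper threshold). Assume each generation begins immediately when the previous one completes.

Weekly DD (7 × max(0, T̄ − 9.4)): 18.9, 89.6, 115.5, 82.6, 123.2, 77.7, 115.5, 9.1, 68.6, 81.2, 35.7, 33.6, 95.2, 0.0, 0.0, 50.4.
Season total = 996.8 DD.
Complete generations = ⌊996.8 / 159⌋ = 6.

6 generations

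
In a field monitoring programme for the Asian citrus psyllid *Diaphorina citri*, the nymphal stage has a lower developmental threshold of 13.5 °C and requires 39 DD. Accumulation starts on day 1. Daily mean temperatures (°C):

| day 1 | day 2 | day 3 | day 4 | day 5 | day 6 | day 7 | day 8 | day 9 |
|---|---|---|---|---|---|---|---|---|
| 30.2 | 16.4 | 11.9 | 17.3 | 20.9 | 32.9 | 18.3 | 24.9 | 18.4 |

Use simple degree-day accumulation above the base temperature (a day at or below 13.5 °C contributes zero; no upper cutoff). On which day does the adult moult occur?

day 6

Daily DD above 13.5 °C: 16.7, 2.9, 0.0, 3.8, 7.4, 19.4, 4.8, 11.4, 4.9.
Cumulative: 16.7, 19.6, 19.6, 23.4, 30.8, 50.2, 55.0, 66.4, 71.3.
The total first reaches 39 DD on day 6.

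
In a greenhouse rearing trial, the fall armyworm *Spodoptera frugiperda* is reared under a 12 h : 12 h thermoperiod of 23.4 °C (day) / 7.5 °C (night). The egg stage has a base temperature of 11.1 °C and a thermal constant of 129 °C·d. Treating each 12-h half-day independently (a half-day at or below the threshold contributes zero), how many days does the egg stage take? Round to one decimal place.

21.0 days

Day half: max(0, 23.4 − 11.1) × 0.5 = 12.3 × 0.5 = 6.15 DD.
Night half: max(0, 7.5 − 11.1) × 0.5 = 0.0 × 0.5 = 0.00 DD.
Per 24 h: 6.15 DD/day.
Duration = 129 / 6.15 = 20.976 ≈ 21.0 days.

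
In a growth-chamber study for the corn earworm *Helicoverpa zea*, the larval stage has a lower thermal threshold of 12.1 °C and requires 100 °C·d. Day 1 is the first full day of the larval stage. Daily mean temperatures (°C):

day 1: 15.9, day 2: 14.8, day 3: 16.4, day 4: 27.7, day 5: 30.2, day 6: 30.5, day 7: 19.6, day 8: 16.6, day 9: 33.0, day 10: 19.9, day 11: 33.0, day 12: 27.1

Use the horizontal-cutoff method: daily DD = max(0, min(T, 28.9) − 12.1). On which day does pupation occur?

Daily DD above 12.1 °C (capped at 16.8): 3.8, 2.7, 4.3, 15.6, 16.8, 16.8, 7.5, 4.5, 16.8, 7.8, 16.8, 15.0.
Cumulative: 3.8, 6.5, 10.8, 26.4, 43.2, 60.0, 67.5, 72.0, 88.8, 96.6, 113.4, 128.4.
The total first reaches 100 DD on day 11.

day 11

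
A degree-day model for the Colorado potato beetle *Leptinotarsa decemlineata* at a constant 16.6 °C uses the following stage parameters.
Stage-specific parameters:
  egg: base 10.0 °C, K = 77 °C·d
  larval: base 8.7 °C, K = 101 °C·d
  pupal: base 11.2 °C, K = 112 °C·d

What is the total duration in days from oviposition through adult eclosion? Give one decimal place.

egg: 77 / (16.6 − 10.0) = 77 / 6.6 = 11.667 d.
larval: 101 / (16.6 − 8.7) = 101 / 7.9 = 12.785 d.
pupal: 112 / (16.6 − 11.2) = 112 / 5.4 = 20.741 d.
Sum = 45.192 ≈ 45.2 days.

45.2 days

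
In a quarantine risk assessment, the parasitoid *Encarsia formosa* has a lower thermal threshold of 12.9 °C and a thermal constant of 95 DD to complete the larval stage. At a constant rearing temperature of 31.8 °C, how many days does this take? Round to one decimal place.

5.0 days

Daily accumulation = 31.8 − 12.9 = 18.9 DD/day.
Duration = 95 / 18.9 = 5.026 ≈ 5.0 days.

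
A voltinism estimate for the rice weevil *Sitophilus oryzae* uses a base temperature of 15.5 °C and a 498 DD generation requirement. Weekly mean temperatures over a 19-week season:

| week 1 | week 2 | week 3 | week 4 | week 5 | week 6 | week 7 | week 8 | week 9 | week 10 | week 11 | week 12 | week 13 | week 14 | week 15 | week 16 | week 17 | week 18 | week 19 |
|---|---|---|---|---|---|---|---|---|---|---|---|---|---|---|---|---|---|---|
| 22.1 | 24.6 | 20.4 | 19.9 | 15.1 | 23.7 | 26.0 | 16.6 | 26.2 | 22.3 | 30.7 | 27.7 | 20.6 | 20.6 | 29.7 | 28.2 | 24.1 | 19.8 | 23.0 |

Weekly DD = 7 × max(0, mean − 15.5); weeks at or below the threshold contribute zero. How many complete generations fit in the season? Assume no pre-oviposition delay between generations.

Weekly DD (7 × max(0, T̄ − 15.5)): 46.2, 63.7, 34.3, 30.8, 0.0, 57.4, 73.5, 7.7, 74.9, 47.6, 106.4, 85.4, 35.7, 35.7, 99.4, 88.9, 60.2, 30.1, 52.5.
Season total = 1030.4 DD.
Complete generations = ⌊1030.4 / 498⌋ = 2.

2 generations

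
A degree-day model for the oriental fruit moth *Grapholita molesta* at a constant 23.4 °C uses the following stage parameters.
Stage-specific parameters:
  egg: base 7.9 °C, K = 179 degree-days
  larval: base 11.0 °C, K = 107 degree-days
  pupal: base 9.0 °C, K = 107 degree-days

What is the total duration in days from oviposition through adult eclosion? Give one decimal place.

27.6 days

egg: 179 / (23.4 − 7.9) = 179 / 15.5 = 11.548 d.
larval: 107 / (23.4 − 11.0) = 107 / 12.4 = 8.629 d.
pupal: 107 / (23.4 − 9.0) = 107 / 14.4 = 7.431 d.
Sum = 27.608 ≈ 27.6 days.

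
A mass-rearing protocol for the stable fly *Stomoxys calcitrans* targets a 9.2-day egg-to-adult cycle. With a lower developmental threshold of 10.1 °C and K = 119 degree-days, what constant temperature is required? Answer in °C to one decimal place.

23.0 °C

Required daily accumulation = 119 / 9.2 = 12.935 DD/day.
T = T_base + 12.935 = 10.1 + 12.935 = 23.035 ≈ 23.0 °C.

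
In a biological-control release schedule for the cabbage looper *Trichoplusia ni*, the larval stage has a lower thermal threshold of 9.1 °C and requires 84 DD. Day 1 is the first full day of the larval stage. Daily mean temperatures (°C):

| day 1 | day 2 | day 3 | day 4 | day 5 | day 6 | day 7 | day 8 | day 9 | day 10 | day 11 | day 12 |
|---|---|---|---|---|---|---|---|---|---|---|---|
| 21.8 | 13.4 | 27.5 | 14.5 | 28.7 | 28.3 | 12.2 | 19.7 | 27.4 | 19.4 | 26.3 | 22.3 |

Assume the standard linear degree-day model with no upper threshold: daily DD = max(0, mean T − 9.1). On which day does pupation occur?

day 8

Daily DD above 9.1 °C: 12.7, 4.3, 18.4, 5.4, 19.6, 19.2, 3.1, 10.6, 18.3, 10.3, 17.2, 13.2.
Cumulative: 12.7, 17.0, 35.4, 40.8, 60.4, 79.6, 82.7, 93.3, 111.6, 121.9, 139.1, 152.3.
The total first reaches 84 DD on day 8.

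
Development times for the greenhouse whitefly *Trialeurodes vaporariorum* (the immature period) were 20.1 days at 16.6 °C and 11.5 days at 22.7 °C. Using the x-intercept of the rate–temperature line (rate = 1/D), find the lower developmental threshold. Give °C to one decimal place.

8.4 °C

Under the model K = D·(T − T_b), so D₁·(T₁ − T_b) = D₂·(T₂ − T_b).
20.1·(16.6 − T_b) = 11.5·(22.7 − T_b)
T_b = (20.1·16.6 − 11.5·22.7) / (20.1 − 11.5) = 72.61 / 8.6 = 8.443 °C ≈ 8.4 °C.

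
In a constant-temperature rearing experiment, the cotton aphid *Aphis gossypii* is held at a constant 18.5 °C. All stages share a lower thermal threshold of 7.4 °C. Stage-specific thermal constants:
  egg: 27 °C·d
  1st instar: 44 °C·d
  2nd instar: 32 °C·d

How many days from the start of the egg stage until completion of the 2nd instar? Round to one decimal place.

Daily accumulation at 18.5 °C = 18.5 − 7.4 = 11.1 DD/day.
Total K = 27 + 44 + 32 = 103 DD.
Total duration = 103 / 11.1 = 9.279 ≈ 9.3 days.

9.3 days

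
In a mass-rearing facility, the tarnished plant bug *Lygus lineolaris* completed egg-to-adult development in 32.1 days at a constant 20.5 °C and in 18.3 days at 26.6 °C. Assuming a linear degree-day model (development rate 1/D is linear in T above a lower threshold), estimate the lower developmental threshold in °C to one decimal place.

Under the model K = D·(T − T_b), so D₁·(T₁ − T_b) = D₂·(T₂ − T_b).
32.1·(20.5 − T_b) = 18.3·(26.6 − T_b)
T_b = (32.1·20.5 − 18.3·26.6) / (32.1 − 18.3) = 171.27 / 13.8 = 12.411 °C ≈ 12.4 °C.

12.4 °C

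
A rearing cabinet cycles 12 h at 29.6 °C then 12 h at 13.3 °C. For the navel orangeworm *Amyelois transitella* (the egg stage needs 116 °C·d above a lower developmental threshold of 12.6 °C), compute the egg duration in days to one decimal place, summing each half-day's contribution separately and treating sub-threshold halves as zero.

Day half: max(0, 29.6 − 12.6) × 0.5 = 17.0 × 0.5 = 8.50 DD.
Night half: max(0, 13.3 − 12.6) × 0.5 = 0.7 × 0.5 = 0.35 DD.
Per 24 h: 8.85 DD/day.
Duration = 116 / 8.85 = 13.107 ≈ 13.1 days.

13.1 days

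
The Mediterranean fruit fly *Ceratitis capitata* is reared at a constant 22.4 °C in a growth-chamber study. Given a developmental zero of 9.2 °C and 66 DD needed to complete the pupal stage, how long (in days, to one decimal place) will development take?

Daily accumulation = 22.4 − 9.2 = 13.2 DD/day.
Duration = 66 / 13.2 = 5.000 ≈ 5.0 days.

5.0 days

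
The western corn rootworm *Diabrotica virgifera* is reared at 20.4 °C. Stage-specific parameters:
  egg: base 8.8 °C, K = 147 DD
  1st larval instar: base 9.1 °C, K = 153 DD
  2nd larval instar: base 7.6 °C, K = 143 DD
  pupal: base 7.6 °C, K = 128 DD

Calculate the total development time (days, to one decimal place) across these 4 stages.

egg: 147 / (20.4 − 8.8) = 147 / 11.6 = 12.672 d.
1st larval instar: 153 / (20.4 − 9.1) = 153 / 11.3 = 13.540 d.
2nd larval instar: 143 / (20.4 − 7.6) = 143 / 12.8 = 11.172 d.
pupal: 128 / (20.4 − 7.6) = 128 / 12.8 = 10.000 d.
Sum = 47.384 ≈ 47.4 days.

47.4 days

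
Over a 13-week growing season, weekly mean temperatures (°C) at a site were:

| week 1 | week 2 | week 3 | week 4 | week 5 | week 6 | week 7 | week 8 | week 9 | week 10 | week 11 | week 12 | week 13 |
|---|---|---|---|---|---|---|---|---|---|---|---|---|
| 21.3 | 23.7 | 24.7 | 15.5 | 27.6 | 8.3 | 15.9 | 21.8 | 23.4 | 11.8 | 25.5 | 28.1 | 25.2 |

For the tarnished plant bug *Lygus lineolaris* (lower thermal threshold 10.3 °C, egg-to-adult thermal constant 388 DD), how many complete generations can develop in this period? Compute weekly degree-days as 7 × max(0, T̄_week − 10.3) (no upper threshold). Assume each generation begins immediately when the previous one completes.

Weekly DD (7 × max(0, T̄ − 10.3)): 77.0, 93.8, 100.8, 36.4, 121.1, 0.0, 39.2, 80.5, 91.7, 10.5, 106.4, 124.6, 104.3.
Season total = 986.3 DD.
Complete generations = ⌊986.3 / 388⌋ = 2.

2 generations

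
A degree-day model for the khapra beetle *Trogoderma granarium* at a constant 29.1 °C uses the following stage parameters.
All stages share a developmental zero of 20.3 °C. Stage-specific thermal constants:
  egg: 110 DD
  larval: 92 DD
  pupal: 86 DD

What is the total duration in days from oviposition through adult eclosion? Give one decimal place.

Daily accumulation at 29.1 °C = 29.1 − 20.3 = 8.8 DD/day.
Total K = 110 + 92 + 86 = 288 DD.
Total duration = 288 / 8.8 = 32.727 ≈ 32.7 days.

32.7 days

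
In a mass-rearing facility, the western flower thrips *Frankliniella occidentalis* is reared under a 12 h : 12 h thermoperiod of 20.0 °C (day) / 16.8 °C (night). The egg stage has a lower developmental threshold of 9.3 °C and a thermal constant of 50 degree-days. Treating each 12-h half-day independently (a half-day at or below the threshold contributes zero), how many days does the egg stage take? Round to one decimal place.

5.5 days

Day half: max(0, 20.0 − 9.3) × 0.5 = 10.7 × 0.5 = 5.35 DD.
Night half: max(0, 16.8 − 9.3) × 0.5 = 7.5 × 0.5 = 3.75 DD.
Per 24 h: 9.10 DD/day.
Duration = 50 / 9.10 = 5.495 ≈ 5.5 days.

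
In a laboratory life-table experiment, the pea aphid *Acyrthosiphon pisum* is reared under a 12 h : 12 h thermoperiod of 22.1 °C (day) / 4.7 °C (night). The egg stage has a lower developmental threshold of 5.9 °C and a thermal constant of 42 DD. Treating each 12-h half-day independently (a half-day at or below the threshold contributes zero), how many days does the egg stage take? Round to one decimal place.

5.2 days

Day half: max(0, 22.1 − 5.9) × 0.5 = 16.2 × 0.5 = 8.10 DD.
Night half: max(0, 4.7 − 5.9) × 0.5 = 0.0 × 0.5 = 0.00 DD.
Per 24 h: 8.10 DD/day.
Duration = 42 / 8.10 = 5.185 ≈ 5.2 days.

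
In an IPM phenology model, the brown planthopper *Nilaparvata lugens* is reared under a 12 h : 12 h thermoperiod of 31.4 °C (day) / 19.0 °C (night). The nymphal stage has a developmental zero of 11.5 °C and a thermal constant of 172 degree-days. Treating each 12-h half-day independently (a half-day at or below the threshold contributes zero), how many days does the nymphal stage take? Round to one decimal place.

Day half: max(0, 31.4 − 11.5) × 0.5 = 19.9 × 0.5 = 9.95 DD.
Night half: max(0, 19.0 − 11.5) × 0.5 = 7.5 × 0.5 = 3.75 DD.
Per 24 h: 13.70 DD/day.
Duration = 172 / 13.70 = 12.555 ≈ 12.6 days.

12.6 days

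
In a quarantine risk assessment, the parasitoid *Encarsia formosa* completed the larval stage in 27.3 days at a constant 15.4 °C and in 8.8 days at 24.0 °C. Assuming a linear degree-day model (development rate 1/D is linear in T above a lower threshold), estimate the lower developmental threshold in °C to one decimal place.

11.3 °C

Under the model K = D·(T − T_b), so D₁·(T₁ − T_b) = D₂·(T₂ − T_b).
27.3·(15.4 − T_b) = 8.8·(24.0 − T_b)
T_b = (27.3·15.4 − 8.8·24.0) / (27.3 − 8.8) = 209.22 / 18.5 = 11.309 °C ≈ 11.3 °C.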